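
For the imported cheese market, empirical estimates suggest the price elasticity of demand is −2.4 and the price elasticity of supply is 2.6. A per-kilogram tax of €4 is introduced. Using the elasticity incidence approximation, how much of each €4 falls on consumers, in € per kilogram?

Consumers bear ≈ €2.08 per kilogram.

Incidence ratio: consumers' share ≈ εs / (εs + |εd|) = 2.6 / (2.6 + 2.4) = 0.52.
So consumers bear ≈ 0.52 × €4 = €2.08; sellers bear €1.92.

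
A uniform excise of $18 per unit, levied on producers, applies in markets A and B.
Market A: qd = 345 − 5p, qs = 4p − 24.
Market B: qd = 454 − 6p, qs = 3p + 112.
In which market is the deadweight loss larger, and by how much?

Market A: pre-tax p* = $41, q* = 140; post-tax q = 100; deadweight loss = $360.
Market B: pre-tax p* = $38, q* = 226; post-tax q = 190; deadweight loss = $324.
Difference: $360 vs $324 → market A is larger by $36.

Market A, by $36.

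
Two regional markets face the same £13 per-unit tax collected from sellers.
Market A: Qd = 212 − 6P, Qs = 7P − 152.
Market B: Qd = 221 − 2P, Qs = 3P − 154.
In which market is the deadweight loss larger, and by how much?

Market A, by £171.6.

Market A: pre-tax P* = £28, Q* = 44; post-tax Q = 2; deadweight loss = £273.
Market B: pre-tax P* = £75, Q* = 71; post-tax Q = 55.4; deadweight loss = £101.4.
Difference: £273 vs £101.4 → market A is larger by £171.6.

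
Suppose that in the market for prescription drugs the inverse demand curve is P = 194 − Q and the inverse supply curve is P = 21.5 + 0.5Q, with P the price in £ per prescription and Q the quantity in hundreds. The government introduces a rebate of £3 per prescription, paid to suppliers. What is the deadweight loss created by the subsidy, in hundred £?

Rewrite in direct form: Qd = 194 − P and Qs = 2P − 43.
Before the subsidy: set 194 − P = 2P − 43 → P* = £79, Q* = 115.
With a per-unit subsidy paid to suppliers, each receives P + 3 per unit sold, so supply becomes Qs = 2(P + 3) − 43.
Solving gives Q = 117 with consumers paying £77 and suppliers receiving £80 (the £3 wedge).
Quantity rises by |ΔQ| = |115 − 117| = 2.
DWL = ½ · t · |ΔQ| = ½ · 3 · 2 = £3.

Deadweight loss = £3 hundred.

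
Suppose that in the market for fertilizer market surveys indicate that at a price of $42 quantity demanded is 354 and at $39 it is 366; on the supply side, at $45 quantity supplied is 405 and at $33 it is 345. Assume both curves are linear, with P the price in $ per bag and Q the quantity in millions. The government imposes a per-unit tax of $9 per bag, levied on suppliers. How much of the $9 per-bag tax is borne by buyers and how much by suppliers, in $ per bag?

Buyers bear $5 per bag; suppliers bear $4 per bag.

Demand slope: (366 − 354)/(39 − 42) = -4, so Qd = 522 − 4P.
Supply slope: (345 − 405)/(33 − 45) = 5, so Qs = 5P + 180.
Before the tax: set 522 − 4P = 5P + 180 → P* = $38, Q* = 370.
With the tax collected from suppliers, supply shifts: Qs = 5(P − 9) + 180.
New equilibrium: buyers pay $43, suppliers receive $34, Q = 350. (Wedge: Pb − Ps = 9.)
Burden on buyers: $5; on suppliers: $4. (They sum to $9.)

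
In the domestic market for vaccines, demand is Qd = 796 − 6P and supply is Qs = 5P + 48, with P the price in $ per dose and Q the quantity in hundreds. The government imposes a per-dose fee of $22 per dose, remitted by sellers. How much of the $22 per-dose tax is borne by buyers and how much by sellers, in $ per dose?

Without the tax, 796 − 6P = 5P + 48 gives 11P = 748, so P* = $68 and Q* = 388.
With the tax collected from sellers, supply shifts: Qs = 5(P − 22) + 48.
Solving gives Q = 328 with buyers paying $78 and sellers receiving $56 (the $22 wedge).
Burden on buyers: $10; on sellers: $12. (They sum to $22.)

Buyers bear $10 per dose; sellers bear $12 per dose.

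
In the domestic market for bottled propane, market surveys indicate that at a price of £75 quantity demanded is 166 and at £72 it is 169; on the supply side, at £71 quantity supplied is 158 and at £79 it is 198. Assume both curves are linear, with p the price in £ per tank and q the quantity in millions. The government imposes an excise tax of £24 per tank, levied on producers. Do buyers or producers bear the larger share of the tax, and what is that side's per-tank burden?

Buyers bear the larger share: £20 per tank.

Demand slope: (169 − 166)/(72 − 75) = -1, so qd = 241 − p.
Supply slope: (198 − 158)/(79 − 71) = 5, so qs = 5p − 197.
Without the tax, 241 − p = 5p − 197 gives 6p = 438, so p* = £73 and q* = 168.
With the tax collected from producers, supply shifts: qs = 5(p − 24) − 197.
New equilibrium: buyers pay £93, producers receive £69, q = 148. (Wedge: pb − ps = 24.)
Per-tank burden: buyers £20, producers £4.
Buyers take the larger share because demand is less price-elastic here (demand slope 1 vs supply slope 5).
The less price-elastic side of the market bears the larger share of a per-unit tax.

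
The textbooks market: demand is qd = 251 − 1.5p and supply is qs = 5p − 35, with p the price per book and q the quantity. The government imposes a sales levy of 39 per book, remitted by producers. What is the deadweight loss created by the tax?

Deadweight loss = 877.5.

Without the tax, 251 − 1.5p = 5p − 35 gives 6.5p = 286, so p* = 44 and q* = 185.
With the tax collected from producers, supply shifts: qs = 5(p − 39) − 35.
Solving gives q = 140 with consumers paying 74 and producers receiving 35 (the 39 wedge).
Quantity falls by |ΔQ| = |185 − 140| = 45.
DWL = ½ · t · |ΔQ| = ½ · 39 · 45 = 877.5.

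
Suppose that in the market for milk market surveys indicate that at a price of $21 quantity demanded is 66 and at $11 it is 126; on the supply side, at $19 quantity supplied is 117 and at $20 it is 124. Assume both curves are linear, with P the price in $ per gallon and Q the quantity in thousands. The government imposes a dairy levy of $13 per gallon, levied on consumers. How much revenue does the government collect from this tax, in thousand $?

Tax revenue = $702 thousand.

Demand slope: (126 − 66)/(11 − 21) = -6, so Qd = 192 − 6P.
Supply slope: (124 − 117)/(20 − 19) = 7, so Qs = 7P − 16.
Before the tax: set 192 − 6P = 7P − 16 → P* = $16, Q* = 96.
With the tax collected from consumers, demand (in seller-price terms) shifts: Qd = 192 − 6(P + 13).
Solving gives Q = 54 with consumers paying $23 and suppliers receiving $10 (the $13 wedge).
Revenue = t · Q = 13 · 54 = $702.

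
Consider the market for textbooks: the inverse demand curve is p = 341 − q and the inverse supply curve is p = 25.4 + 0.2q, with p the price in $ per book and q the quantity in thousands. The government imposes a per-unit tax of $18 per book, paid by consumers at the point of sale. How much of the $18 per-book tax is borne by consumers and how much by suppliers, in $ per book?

Rewrite in direct form: qd = 341 − p and qs = 5p − 127.
Without the tax, 341 − p = 5p − 127 gives 6p = 468, so p* = $78 and q* = 263.
With the tax collected from consumers, demand (in seller-price terms) shifts: qd = 341 − (p + 18).
New equilibrium: consumers pay $93, suppliers receive $75, q = 248. (Wedge: pb − ps = 18.)
Burden on consumers: $15; on suppliers: $3. (They sum to $18.)
The less price-elastic side of the market bears the larger share of a per-unit tax.

Consumers bear $15 per book; suppliers bear $3 per book.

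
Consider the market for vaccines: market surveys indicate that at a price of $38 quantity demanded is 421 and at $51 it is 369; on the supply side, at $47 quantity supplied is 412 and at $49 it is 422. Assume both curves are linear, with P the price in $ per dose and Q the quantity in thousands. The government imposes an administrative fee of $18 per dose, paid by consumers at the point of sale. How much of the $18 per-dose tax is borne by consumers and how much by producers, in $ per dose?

Demand slope: (369 − 421)/(51 − 38) = -4, so Qd = 573 − 4P.
Supply slope: (422 − 412)/(49 − 47) = 5, so Qs = 5P + 177.
Before the tax: set 573 − 4P = 5P + 177 → P* = $44, Q* = 397.
With the tax collected from consumers, demand (in seller-price terms) shifts: Qd = 573 − 4(P + 18).
Solving gives Q = 357 with consumers paying $54 and producers receiving $36 (the $18 wedge).
Burden on consumers: $10; on producers: $8. (They sum to $18.)

Consumers bear $10 per dose; producers bear $8 per dose.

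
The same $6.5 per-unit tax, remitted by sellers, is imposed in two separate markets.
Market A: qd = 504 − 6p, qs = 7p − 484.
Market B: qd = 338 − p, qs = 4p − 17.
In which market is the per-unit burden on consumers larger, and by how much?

Market B, by $1.7.

Market A: pre-tax p* = $76, q* = 48; post-tax q = 27; per-unit burden on consumers = $3.5.
Market B: pre-tax p* = $71, q* = 267; post-tax q = 261.8; per-unit burden on consumers = $5.2.
Difference: $3.5 vs $5.2 → market B is larger by $1.7.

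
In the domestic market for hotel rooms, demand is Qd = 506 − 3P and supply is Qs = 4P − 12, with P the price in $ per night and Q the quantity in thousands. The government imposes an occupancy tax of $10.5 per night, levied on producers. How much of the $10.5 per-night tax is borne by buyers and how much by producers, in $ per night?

Buyers bear $6 per night; producers bear $4.5 per night.

Without the tax, 506 − 3P = 4P − 12 gives 7P = 518, so P* = $74 and Q* = 284.
With the tax collected from producers, supply shifts: Qs = 4(P − 10.5) − 12.
New equilibrium: buyers pay $80, producers receive $69.5, Q = 266. (Wedge: Pb − Ps = 10.5.)
Burden on buyers: $6; on producers: $4.5. (They sum to $10.5.)
The less price-elastic side of the market bears the larger share of a per-unit tax.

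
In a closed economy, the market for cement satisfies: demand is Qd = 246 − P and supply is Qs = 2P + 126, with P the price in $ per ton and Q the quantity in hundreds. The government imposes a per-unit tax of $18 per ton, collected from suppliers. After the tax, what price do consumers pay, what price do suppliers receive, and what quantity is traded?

Consumers pay $52; suppliers receive $34; quantity = 194.

Before the tax: set 246 − P = 2P + 126 → P* = $40, Q* = 206.
With the tax collected from suppliers, supply shifts: Qs = 2(P − 18) + 126.
New equilibrium: consumers pay $52, suppliers receive $34, Q = 194. (Wedge: Pb − Ps = 18.)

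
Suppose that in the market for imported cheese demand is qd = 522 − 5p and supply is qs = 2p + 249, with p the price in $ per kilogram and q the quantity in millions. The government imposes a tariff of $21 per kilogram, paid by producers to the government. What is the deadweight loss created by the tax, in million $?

Without the tax, 522 − 5p = 2p + 249 gives 7p = 273, so p* = $39 and q* = 327.
With the tax collected from producers, supply shifts: qs = 2(p − 21) + 249.
New equilibrium: consumers pay $45, producers receive $24, q = 297. (Wedge: pb − ps = 21.)
Quantity falls by |ΔQ| = |327 − 297| = 30.
DWL = ½ · t · |ΔQ| = ½ · 21 · 30 = $315.

Deadweight loss = $315 million.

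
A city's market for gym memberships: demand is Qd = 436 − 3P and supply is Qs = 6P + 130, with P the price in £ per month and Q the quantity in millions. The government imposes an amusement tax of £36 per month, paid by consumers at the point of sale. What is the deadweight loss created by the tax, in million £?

Without the tax, 436 − 3P = 6P + 130 gives 9P = 306, so P* = £34 and Q* = 334.
With the tax collected from consumers, demand (in seller-price terms) shifts: Qd = 436 − 3(P + 36).
New equilibrium: consumers pay £58, producers receive £22, Q = 262. (Wedge: Pb − Ps = 36.)
Quantity falls by |ΔQ| = |334 − 262| = 72.
DWL = ½ · t · |ΔQ| = ½ · 36 · 72 = £1296.

Deadweight loss = £1296 million.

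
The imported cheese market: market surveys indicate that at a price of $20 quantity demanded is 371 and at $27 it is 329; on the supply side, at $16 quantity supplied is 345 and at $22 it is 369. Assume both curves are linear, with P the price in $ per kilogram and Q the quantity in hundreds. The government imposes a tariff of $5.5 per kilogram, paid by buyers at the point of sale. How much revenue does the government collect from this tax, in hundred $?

Demand slope: (329 − 371)/(27 − 20) = -6, so Qd = 491 − 6P.
Supply slope: (369 − 345)/(22 − 16) = 4, so Qs = 4P + 281.
Without the tax, 491 − 6P = 4P + 281 gives 10P = 210, so P* = $21 and Q* = 365.
With the tax collected from buyers, demand (in seller-price terms) shifts: Qd = 491 − 6(P + 5.5).
New equilibrium: buyers pay $23.2, producers receive $17.7, Q = 351.8. (Wedge: Pb − Ps = 5.5.)
Revenue = t · Q = 5.5 · 351.8 = $1934.9.

Tax revenue = $1934.9 hundred.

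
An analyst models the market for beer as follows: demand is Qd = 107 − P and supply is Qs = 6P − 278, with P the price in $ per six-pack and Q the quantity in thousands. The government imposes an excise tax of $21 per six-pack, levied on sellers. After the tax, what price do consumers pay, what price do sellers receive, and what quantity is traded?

Consumers pay $73; sellers receive $52; quantity = 34.

Without the tax, 107 − P = 6P − 278 gives 7P = 385, so P* = $55 and Q* = 52.
With the tax collected from sellers, supply shifts: Qs = 6(P − 21) − 278.
New equilibrium: consumers pay $73, sellers receive $52, Q = 34. (Wedge: Pb − Ps = 21.)
The less price-elastic side of the market bears the larger share of a per-unit tax.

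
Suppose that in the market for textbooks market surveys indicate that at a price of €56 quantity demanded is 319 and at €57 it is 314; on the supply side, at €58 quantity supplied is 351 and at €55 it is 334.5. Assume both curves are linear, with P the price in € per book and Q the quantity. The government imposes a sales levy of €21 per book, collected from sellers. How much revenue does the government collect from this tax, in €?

Tax revenue = €5754.

Demand slope: (314 − 319)/(57 − 56) = -5, so Qd = 599 − 5P.
Supply slope: (334.5 − 351)/(55 − 58) = 5.5, so Qs = 5.5P + 32.
Without the tax, 599 − 5P = 5.5P + 32 gives 10.5P = 567, so P* = €54 and Q* = 329.
With the tax collected from sellers, supply shifts: Qs = 5.5(P − 21) + 32.
New equilibrium: consumers pay €65, sellers receive €44, Q = 274. (Wedge: Pb − Ps = 21.)
Revenue = t · Q = 21 · 274 = €5754.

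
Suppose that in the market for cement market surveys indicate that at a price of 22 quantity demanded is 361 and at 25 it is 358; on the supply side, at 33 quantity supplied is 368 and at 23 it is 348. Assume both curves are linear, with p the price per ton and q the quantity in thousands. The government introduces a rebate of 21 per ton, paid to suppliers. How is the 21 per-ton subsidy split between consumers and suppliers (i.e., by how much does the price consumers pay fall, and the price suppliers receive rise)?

Consumers gain 14 per ton; suppliers gain 7 per ton.

Demand slope: (358 − 361)/(25 − 22) = -1, so qd = 383 − p.
Supply slope: (348 − 368)/(23 − 33) = 2, so qs = 2p + 302.
Without the subsidy, 383 − p = 2p + 302 gives 3p = 81, so p* = 27 and q* = 356.
With a per-unit subsidy paid to suppliers, each receives p + 21 per unit sold, so supply becomes qs = 2(p + 21) + 302.
Solving gives q = 370 with consumers paying 13 and suppliers receiving 34 (the 21 wedge).
Gain to consumers: 14; to suppliers: 7. (They sum to 21.)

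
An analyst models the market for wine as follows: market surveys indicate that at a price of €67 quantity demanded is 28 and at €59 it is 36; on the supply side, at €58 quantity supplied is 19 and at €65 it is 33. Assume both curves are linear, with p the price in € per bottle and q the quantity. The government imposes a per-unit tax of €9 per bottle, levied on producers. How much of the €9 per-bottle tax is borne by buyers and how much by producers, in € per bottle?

Buyers bear €6 per bottle; producers bear €3 per bottle.

Demand slope: (36 − 28)/(59 − 67) = -1, so qd = 95 − p.
Supply slope: (33 − 19)/(65 − 58) = 2, so qs = 2p − 97.
Without the tax, 95 − p = 2p − 97 gives 3p = 192, so p* = €64 and q* = 31.
With the tax collected from producers, supply shifts: qs = 2(p − 9) − 97.
New equilibrium: buyers pay €70, producers receive €61, q = 25. (Wedge: pb − ps = 9.)
Burden on buyers: €6; on producers: €3. (They sum to €9.)
The less price-elastic side of the market bears the larger share of a per-unit tax.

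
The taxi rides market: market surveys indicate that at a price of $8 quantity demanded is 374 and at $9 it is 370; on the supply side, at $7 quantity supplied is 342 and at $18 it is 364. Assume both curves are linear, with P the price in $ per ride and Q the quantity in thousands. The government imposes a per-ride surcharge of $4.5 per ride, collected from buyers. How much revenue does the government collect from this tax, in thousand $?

Demand slope: (370 − 374)/(9 − 8) = -4, so Qd = 406 − 4P.
Supply slope: (364 − 342)/(18 − 7) = 2, so Qs = 2P + 328.
Without the tax, 406 − 4P = 2P + 328 gives 6P = 78, so P* = $13 and Q* = 354.
With the tax collected from buyers, demand (in seller-price terms) shifts: Qd = 406 − 4(P + 4.5).
Solving gives Q = 348 with buyers paying $14.5 and producers receiving $10 (the $4.5 wedge).
Revenue = t · Q = 4.5 · 348 = $1566.

Tax revenue = $1566 thousand.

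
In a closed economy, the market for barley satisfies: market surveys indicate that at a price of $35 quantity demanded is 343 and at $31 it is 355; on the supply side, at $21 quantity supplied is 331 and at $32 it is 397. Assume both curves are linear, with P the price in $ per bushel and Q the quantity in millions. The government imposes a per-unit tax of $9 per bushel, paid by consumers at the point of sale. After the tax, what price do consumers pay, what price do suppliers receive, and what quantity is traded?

Demand slope: (355 − 343)/(31 − 35) = -3, so Qd = 448 − 3P.
Supply slope: (397 − 331)/(32 − 21) = 6, so Qs = 6P + 205.
Without the tax, 448 − 3P = 6P + 205 gives 9P = 243, so P* = $27 and Q* = 367.
With the tax collected from consumers, demand (in seller-price terms) shifts: Qd = 448 − 3(P + 9).
New equilibrium: consumers pay $33, suppliers receive $24, Q = 349. (Wedge: Pb − Ps = 9.)
The less price-elastic side of the market bears the larger share of a per-unit tax.

Consumers pay $33; suppliers receive $24; quantity = 349.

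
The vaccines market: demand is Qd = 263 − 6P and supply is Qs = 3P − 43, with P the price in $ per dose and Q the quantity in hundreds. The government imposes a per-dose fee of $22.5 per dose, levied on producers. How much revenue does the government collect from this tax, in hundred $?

Before the tax: set 263 − 6P = 3P − 43 → P* = $34, Q* = 59.
With the tax collected from producers, supply shifts: Qs = 3(P − 22.5) − 43.
Solving gives Q = 14 with consumers paying $41.5 and producers receiving $19 (the $22.5 wedge).
Revenue = t · Q = 22.5 · 14 = $315.

Tax revenue = $315 hundred.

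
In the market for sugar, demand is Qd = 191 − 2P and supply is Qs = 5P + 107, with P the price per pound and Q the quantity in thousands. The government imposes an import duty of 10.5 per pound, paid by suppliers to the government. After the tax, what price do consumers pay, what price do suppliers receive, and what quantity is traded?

Consumers pay 19.5; suppliers receive 9; quantity = 152.

Before the tax: set 191 − 2P = 5P + 107 → P* = 12, Q* = 167.
With the tax collected from suppliers, supply shifts: Qs = 5(P − 10.5) + 107.
Solving gives Q = 152 with consumers paying 19.5 and suppliers receiving 9 (the 10.5 wedge).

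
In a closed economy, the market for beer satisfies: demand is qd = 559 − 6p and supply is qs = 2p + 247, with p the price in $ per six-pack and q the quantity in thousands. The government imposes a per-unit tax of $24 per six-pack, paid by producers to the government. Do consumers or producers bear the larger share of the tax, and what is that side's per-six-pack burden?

Before the tax: set 559 − 6p = 2p + 247 → p* = $39, q* = 325.
With the tax collected from producers, supply shifts: qs = 2(p − 24) + 247.
Solving gives q = 289 with consumers paying $45 and producers receiving $21 (the $24 wedge).
Per-six-pack burden: consumers $6, producers $18.
Producers take the larger share because supply is less price-elastic here (demand slope 6 vs supply slope 2).

Producers bear the larger share: $18 per six-pack.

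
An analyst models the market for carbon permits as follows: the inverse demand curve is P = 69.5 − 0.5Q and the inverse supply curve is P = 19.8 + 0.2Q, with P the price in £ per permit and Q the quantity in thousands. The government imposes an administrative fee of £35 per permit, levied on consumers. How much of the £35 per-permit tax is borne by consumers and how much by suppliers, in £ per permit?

Consumers bear £25 per permit; suppliers bear £10 per permit.

Inverting to Q(P) form: Qd = 139 − 2P; Qs = 5P − 99.
Without the tax, 139 − 2P = 5P − 99 gives 7P = 238, so P* = £34 and Q* = 71.
With the tax collected from consumers, demand (in seller-price terms) shifts: Qd = 139 − 2(P + 35).
Solving gives Q = 21 with consumers paying £59 and suppliers receiving £24 (the £35 wedge).
Burden on consumers: £25; on suppliers: £10. (They sum to £35.)
The less price-elastic side of the market bears the larger share of a per-unit tax.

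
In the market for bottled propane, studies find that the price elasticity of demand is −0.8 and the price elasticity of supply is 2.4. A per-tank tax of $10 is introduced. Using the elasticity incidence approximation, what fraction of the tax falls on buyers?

Buyers' share ≈ 0.75.

Incidence ratio: buyers' share ≈ εs / (εs + |εd|) = 2.4 / (2.4 + 0.8) = 0.75.
Supply is the more elastic side, so buyers bear the larger share.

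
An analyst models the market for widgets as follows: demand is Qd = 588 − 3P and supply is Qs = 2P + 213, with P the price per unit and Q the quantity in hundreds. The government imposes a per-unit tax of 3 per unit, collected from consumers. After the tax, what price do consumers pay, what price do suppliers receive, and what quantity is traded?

Consumers pay 76.2; suppliers receive 73.2; quantity = 359.4.

Before the tax: set 588 − 3P = 2P + 213 → P* = 75, Q* = 363.
With the tax collected from consumers, demand (in seller-price terms) shifts: Qd = 588 − 3(P + 3).
New equilibrium: consumers pay 76.2, suppliers receive 73.2, Q = 359.4. (Wedge: Pb − Ps = 3.)
The less price-elastic side of the market bears the larger share of a per-unit tax.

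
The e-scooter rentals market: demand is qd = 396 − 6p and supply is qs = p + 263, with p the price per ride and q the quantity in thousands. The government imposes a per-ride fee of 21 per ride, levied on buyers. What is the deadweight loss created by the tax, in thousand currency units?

Deadweight loss = 189 thousand.

Without the tax, 396 − 6p = p + 263 gives 7p = 133, so p* = 19 and q* = 282.
With the tax collected from buyers, demand (in seller-price terms) shifts: qd = 396 − 6(p + 21).
New equilibrium: buyers pay 22, suppliers receive 1, q = 264. (Wedge: pb − ps = 21.)
Quantity falls by |ΔQ| = |282 − 264| = 18.
DWL = ½ · t · |ΔQ| = ½ · 21 · 18 = 189.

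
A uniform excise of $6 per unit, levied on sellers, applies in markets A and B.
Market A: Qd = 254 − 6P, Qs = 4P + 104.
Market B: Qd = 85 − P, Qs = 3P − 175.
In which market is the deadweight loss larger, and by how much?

Market A, by $29.7.

Market A: pre-tax P* = $15, Q* = 164; post-tax Q = 149.6; deadweight loss = $43.2.
Market B: pre-tax P* = $65, Q* = 20; post-tax Q = 15.5; deadweight loss = $13.5.
Difference: $43.2 vs $13.5 → market A is larger by $29.7.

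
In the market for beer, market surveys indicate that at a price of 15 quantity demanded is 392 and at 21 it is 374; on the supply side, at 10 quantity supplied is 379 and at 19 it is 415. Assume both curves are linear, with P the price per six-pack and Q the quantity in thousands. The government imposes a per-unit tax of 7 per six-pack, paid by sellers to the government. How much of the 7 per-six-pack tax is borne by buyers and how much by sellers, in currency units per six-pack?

Demand slope: (374 − 392)/(21 − 15) = -3, so Qd = 437 − 3P.
Supply slope: (415 − 379)/(19 − 10) = 4, so Qs = 4P + 339.
Before the tax: set 437 − 3P = 4P + 339 → P* = 14, Q* = 395.
With the tax collected from sellers, supply shifts: Qs = 4(P − 7) + 339.
Solving gives Q = 383 with buyers paying 18 and sellers receiving 11 (the 7 wedge).
Burden on buyers: 4; on sellers: 3. (They sum to 7.)
The less price-elastic side of the market bears the larger share of a per-unit tax.

Buyers bear 4 per six-pack; sellers bear 3 per six-pack.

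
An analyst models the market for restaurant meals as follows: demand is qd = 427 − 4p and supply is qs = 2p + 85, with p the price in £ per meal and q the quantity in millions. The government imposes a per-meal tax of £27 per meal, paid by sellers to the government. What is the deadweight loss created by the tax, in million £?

Without the tax, 427 − 4p = 2p + 85 gives 6p = 342, so p* = £57 and q* = 199.
With the tax collected from sellers, supply shifts: qs = 2(p − 27) + 85.
New equilibrium: buyers pay £66, sellers receive £39, q = 163. (Wedge: pb − ps = 27.)
Quantity falls by |ΔQ| = |199 − 163| = 36.
DWL = ½ · t · |ΔQ| = ½ · 27 · 36 = £486.

Deadweight loss = £486 million.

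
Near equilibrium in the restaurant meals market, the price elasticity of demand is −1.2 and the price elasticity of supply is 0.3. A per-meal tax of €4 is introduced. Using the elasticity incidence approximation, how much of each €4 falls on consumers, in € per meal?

Consumers bear ≈ €0.8 per meal.

Incidence ratio: consumers' share ≈ εs / (εs + |εd|) = 0.3 / (0.3 + 1.2) = 0.2.
So consumers bear ≈ 0.2 × €4 = €0.8; sellers bear €3.2.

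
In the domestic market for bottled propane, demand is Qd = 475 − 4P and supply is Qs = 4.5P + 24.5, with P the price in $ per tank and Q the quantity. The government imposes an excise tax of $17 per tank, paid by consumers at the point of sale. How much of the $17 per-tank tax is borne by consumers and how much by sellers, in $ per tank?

Before the tax: set 475 − 4P = 4.5P + 24.5 → P* = $53, Q* = 263.
With the tax collected from consumers, demand (in seller-price terms) shifts: Qd = 475 − 4(P + 17).
New equilibrium: consumers pay $62, sellers receive $45, Q = 227. (Wedge: Pb − Ps = 17.)
Burden on consumers: $9; on sellers: $8. (They sum to $17.)

Consumers bear $9 per tank; sellers bear $8 per tank.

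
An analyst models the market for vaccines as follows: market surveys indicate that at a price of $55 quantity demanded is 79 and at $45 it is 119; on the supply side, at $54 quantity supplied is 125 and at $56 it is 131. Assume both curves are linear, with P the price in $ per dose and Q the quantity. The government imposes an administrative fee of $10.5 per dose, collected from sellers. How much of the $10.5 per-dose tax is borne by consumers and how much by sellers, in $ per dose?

Consumers bear $4.5 per dose; sellers bear $6 per dose.

Demand slope: (119 − 79)/(45 − 55) = -4, so Qd = 299 − 4P.
Supply slope: (131 − 125)/(56 − 54) = 3, so Qs = 3P − 37.
Before the tax: set 299 − 4P = 3P − 37 → P* = $48, Q* = 107.
With the tax collected from sellers, supply shifts: Qs = 3(P − 10.5) − 37.
Solving gives Q = 89 with consumers paying $52.5 and sellers receiving $42 (the $10.5 wedge).
Burden on consumers: $4.5; on sellers: $6. (They sum to $10.5.)
The less price-elastic side of the market bears the larger share of a per-unit tax.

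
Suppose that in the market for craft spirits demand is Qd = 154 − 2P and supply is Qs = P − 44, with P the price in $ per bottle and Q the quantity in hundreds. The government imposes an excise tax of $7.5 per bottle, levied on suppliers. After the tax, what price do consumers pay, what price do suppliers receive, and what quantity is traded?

Before the tax: set 154 − 2P = P − 44 → P* = $66, Q* = 22.
With the tax collected from suppliers, supply shifts: Qs = (P − 7.5) − 44.
New equilibrium: consumers pay $68.5, suppliers receive $61, Q = 17. (Wedge: Pb − Ps = 7.5.)

Consumers pay $68.5; suppliers receive $61; quantity = 17.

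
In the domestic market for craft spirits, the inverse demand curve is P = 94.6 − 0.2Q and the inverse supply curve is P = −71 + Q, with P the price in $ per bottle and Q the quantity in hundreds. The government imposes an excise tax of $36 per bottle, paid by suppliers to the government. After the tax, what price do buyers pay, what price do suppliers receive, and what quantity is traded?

Rewrite in direct form: Qd = 473 − 5P and Qs = P + 71.
Before the tax: set 473 − 5P = P + 71 → P* = $67, Q* = 138.
With the tax collected from suppliers, supply shifts: Qs = (P − 36) + 71.
New equilibrium: buyers pay $73, suppliers receive $37, Q = 108. (Wedge: Pb − Ps = 36.)

Buyers pay $73; suppliers receive $37; quantity = 108.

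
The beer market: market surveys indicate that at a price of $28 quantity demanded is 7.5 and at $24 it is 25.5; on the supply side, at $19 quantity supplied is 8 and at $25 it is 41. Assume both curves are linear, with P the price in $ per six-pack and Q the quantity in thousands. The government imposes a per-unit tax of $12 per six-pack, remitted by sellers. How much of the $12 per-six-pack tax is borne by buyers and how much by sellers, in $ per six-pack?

Buyers bear $6.6 per six-pack; sellers bear $5.4 per six-pack.

Demand slope: (25.5 − 7.5)/(24 − 28) = -4.5, so Qd = 133.5 − 4.5P.
Supply slope: (41 − 8)/(25 − 19) = 5.5, so Qs = 5.5P − 96.5.
Before the tax: set 133.5 − 4.5P = 5.5P − 96.5 → P* = $23, Q* = 30.
With the tax collected from sellers, supply shifts: Qs = 5.5(P − 12) − 96.5.
Solving gives Q = 0.3 with buyers paying $29.6 and sellers receiving $17.6 (the $12 wedge).
Burden on buyers: $6.6; on sellers: $5.4. (They sum to $12.)
The less price-elastic side of the market bears the larger share of a per-unit tax.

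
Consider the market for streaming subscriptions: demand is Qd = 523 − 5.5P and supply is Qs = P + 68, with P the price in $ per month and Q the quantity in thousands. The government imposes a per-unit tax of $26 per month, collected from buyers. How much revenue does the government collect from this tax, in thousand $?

Tax revenue = $3016 thousand.

Before the tax: set 523 − 5.5P = P + 68 → P* = $70, Q* = 138.
With the tax collected from buyers, demand (in seller-price terms) shifts: Qd = 523 − 5.5(P + 26).
Solving gives Q = 116 with buyers paying $74 and suppliers receiving $48 (the $26 wedge).
Revenue = t · Q = 26 · 116 = $3016.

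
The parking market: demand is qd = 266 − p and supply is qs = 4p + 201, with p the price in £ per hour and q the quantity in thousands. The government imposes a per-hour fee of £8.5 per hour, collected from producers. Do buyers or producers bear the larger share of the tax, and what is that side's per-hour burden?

Without the tax, 266 − p = 4p + 201 gives 5p = 65, so p* = £13 and q* = 253.
With the tax collected from producers, supply shifts: qs = 4(p − 8.5) + 201.
New equilibrium: buyers pay £19.8, producers receive £11.3, q = 246.2. (Wedge: pb − ps = 8.5.)
Per-hour burden: buyers £6.8, producers £1.7.
Buyers take the larger share because demand is less price-elastic here (demand slope 1 vs supply slope 4).
The less price-elastic side of the market bears the larger share of a per-unit tax.

Buyers bear the larger share: £6.8 per hour.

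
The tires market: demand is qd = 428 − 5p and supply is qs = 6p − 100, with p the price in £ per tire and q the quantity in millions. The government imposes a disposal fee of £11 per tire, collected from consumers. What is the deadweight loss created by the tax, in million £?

Deadweight loss = £165 million.

Before the tax: set 428 − 5p = 6p − 100 → p* = £48, q* = 188.
With the tax collected from consumers, demand (in seller-price terms) shifts: qd = 428 − 5(p + 11).
Solving gives q = 158 with consumers paying £54 and producers receiving £43 (the £11 wedge).
Quantity falls by |ΔQ| = |188 − 158| = 30.
DWL = ½ · t · |ΔQ| = ½ · 11 · 30 = £165.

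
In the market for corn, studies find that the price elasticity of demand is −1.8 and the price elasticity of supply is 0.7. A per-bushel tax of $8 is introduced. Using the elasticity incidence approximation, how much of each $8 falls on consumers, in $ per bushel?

Incidence ratio: consumers' share ≈ εs / (εs + |εd|) = 0.7 / (0.7 + 1.8) = 0.28.
So consumers bear ≈ 0.28 × $8 = $2.24; suppliers bear $5.76.

Consumers bear ≈ $2.24 per bushel.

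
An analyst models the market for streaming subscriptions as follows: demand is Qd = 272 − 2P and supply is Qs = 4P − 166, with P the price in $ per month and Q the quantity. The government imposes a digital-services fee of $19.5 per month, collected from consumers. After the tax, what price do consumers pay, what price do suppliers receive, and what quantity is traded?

Before the tax: set 272 − 2P = 4P − 166 → P* = $73, Q* = 126.
With the tax collected from consumers, demand (in seller-price terms) shifts: Qd = 272 − 2(P + 19.5).
New equilibrium: consumers pay $86, suppliers receive $66.5, Q = 100. (Wedge: Pb − Ps = 19.5.)
The less price-elastic side of the market bears the larger share of a per-unit tax.

Consumers pay $86; suppliers receive $66.5; quantity = 100.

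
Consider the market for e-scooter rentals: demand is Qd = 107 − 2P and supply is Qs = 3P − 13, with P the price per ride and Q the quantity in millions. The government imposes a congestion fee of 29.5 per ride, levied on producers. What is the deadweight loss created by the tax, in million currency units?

Without the tax, 107 − 2P = 3P − 13 gives 5P = 120, so P* = 24 and Q* = 59.
With the tax collected from producers, supply shifts: Qs = 3(P − 29.5) − 13.
New equilibrium: consumers pay 41.7, producers receive 12.2, Q = 23.6. (Wedge: Pb − Ps = 29.5.)
Quantity falls by |ΔQ| = |59 − 23.6| = 35.4.
DWL = ½ · t · |ΔQ| = ½ · 29.5 · 35.4 = 522.15.

Deadweight loss = 522.15 million.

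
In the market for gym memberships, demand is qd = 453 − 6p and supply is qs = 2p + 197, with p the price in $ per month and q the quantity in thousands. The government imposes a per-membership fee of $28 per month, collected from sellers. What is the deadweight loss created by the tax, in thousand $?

Deadweight loss = $588 thousand.

Before the tax: set 453 − 6p = 2p + 197 → p* = $32, q* = 261.
With the tax collected from sellers, supply shifts: qs = 2(p − 28) + 197.
Solving gives q = 219 with buyers paying $39 and sellers receiving $11 (the $28 wedge).
Quantity falls by |ΔQ| = |261 − 219| = 42.
DWL = ½ · t · |ΔQ| = ½ · 28 · 42 = $588.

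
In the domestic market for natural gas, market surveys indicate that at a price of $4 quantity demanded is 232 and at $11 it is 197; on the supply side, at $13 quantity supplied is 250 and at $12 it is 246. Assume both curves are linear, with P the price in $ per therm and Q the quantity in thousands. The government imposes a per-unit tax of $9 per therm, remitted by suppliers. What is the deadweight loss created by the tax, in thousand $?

Deadweight loss = $90 thousand.

Demand slope: (197 − 232)/(11 − 4) = -5, so Qd = 252 − 5P.
Supply slope: (246 − 250)/(12 − 13) = 4, so Qs = 4P + 198.
Without the tax, 252 − 5P = 4P + 198 gives 9P = 54, so P* = $6 and Q* = 222.
With the tax collected from suppliers, supply shifts: Qs = 4(P − 9) + 198.
Solving gives Q = 202 with buyers paying $10 and suppliers receiving $1 (the $9 wedge).
Quantity falls by |ΔQ| = |222 − 202| = 20.
DWL = ½ · t · |ΔQ| = ½ · 9 · 20 = $90.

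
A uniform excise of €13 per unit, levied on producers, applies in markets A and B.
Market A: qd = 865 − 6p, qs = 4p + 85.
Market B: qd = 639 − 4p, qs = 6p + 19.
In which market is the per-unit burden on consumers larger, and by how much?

Market B, by €2.6.

Market A: pre-tax p* = €78, q* = 397; post-tax q = 365.8; per-unit burden on consumers = €5.2.
Market B: pre-tax p* = €62, q* = 391; post-tax q = 359.8; per-unit burden on consumers = €7.8.
Difference: €5.2 vs €7.8 → market B is larger by €2.6.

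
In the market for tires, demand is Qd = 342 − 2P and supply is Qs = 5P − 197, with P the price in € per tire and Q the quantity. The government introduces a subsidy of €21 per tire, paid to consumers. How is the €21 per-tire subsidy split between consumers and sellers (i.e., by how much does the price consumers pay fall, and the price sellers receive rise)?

Consumers gain €15 per tire; sellers gain €6 per tire.

Before the subsidy: set 342 − 2P = 5P − 197 → P* = €77, Q* = 188.
With a per-unit subsidy paid to consumers, each effectively pays P − 21, so demand becomes Qd = 342 − 2(P − 21).
New equilibrium: consumers pay €62, sellers receive €83, Q = 218. (Wedge: Pb − Ps = −21.)
Gain to consumers: €15; to sellers: €6. (They sum to €21.)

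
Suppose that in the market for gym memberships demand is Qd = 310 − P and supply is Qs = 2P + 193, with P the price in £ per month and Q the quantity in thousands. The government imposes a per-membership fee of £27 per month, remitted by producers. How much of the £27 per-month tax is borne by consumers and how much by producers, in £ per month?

Before the tax: set 310 − P = 2P + 193 → P* = £39, Q* = 271.
With the tax collected from producers, supply shifts: Qs = 2(P − 27) + 193.
New equilibrium: consumers pay £57, producers receive £30, Q = 253. (Wedge: Pb − Ps = 27.)
Burden on consumers: £18; on producers: £9. (They sum to £27.)
The less price-elastic side of the market bears the larger share of a per-unit tax.

Consumers bear £18 per month; producers bear £9 per month.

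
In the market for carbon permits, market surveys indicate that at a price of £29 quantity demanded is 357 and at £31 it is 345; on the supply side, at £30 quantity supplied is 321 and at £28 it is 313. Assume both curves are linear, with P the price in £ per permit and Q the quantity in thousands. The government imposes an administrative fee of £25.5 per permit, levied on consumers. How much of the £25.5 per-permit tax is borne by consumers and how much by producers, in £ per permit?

Consumers bear £10.2 per permit; producers bear £15.3 per permit.

Demand slope: (345 − 357)/(31 − 29) = -6, so Qd = 531 − 6P.
Supply slope: (313 − 321)/(28 − 30) = 4, so Qs = 4P + 201.
Without the tax, 531 − 6P = 4P + 201 gives 10P = 330, so P* = £33 and Q* = 333.
With the tax collected from consumers, demand (in seller-price terms) shifts: Qd = 531 − 6(P + 25.5).
New equilibrium: consumers pay £43.2, producers receive £17.7, Q = 271.8. (Wedge: Pb − Ps = 25.5.)
Burden on consumers: £10.2; on producers: £15.3. (They sum to £25.5.)
The less price-elastic side of the market bears the larger share of a per-unit tax.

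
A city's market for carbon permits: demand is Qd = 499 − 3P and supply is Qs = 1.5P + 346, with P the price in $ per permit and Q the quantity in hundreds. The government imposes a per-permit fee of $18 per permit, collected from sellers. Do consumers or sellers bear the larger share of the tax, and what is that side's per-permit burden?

Sellers bear the larger share: $12 per permit.

Before the tax: set 499 − 3P = 1.5P + 346 → P* = $34, Q* = 397.
With the tax collected from sellers, supply shifts: Qs = 1.5(P − 18) + 346.
New equilibrium: consumers pay $40, sellers receive $22, Q = 379. (Wedge: Pb − Ps = 18.)
Per-permit burden: consumers $6, sellers $12.
Sellers take the larger share because supply is less price-elastic here (demand slope 3 vs supply slope 1.5).
The less price-elastic side of the market bears the larger share of a per-unit tax.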